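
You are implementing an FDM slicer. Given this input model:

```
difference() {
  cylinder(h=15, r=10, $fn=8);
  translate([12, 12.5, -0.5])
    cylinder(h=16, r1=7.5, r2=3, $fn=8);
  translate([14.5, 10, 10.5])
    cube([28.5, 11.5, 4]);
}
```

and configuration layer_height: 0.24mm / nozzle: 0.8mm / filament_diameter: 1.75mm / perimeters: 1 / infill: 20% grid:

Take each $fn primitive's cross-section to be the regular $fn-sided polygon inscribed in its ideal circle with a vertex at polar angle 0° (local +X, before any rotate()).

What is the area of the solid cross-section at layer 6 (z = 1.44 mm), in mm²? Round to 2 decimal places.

282.84 mm²

At z = 1.44 mm: the r=10 cylinder gives a regular 8-gon of circumradius 10 (constant along its height) (area = (8/2)·10.000²·sin(360°/8) = 282.84 mm²); the cone at (12, 12.5) (r1=7.5→r2=3) has section circumradius 6.954 here — a regular 8-gon (area = (8/2)·6.954²·sin(360°/8) = 136.79 mm²); the cube at (14.5, 10) is absent (z outside [10.5, 14.5]); Subtracting the remaining from the first: starting from the r=10 cylinder (282.84 mm²), the cone at (12, 12.5) misses the remaining region (no effect) — area = 282.84 mm². Overall, the cross-section is a single solid region. Net area = 282.84 mm².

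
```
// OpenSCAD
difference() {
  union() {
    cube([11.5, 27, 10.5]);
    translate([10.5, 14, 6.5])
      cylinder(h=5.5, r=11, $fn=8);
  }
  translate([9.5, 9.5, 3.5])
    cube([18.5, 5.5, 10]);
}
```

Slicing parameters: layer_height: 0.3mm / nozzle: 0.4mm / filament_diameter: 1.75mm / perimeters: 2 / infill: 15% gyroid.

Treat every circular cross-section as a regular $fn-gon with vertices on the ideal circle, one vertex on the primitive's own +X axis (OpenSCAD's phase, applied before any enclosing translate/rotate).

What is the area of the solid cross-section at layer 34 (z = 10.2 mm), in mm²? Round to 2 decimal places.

399.04 mm²

At z = 10.2 mm: the cube is present — its section is the full 11.5×27 rectangle (area 310.50 mm²); the cylinder at (10.5, 14): section is a regular 8-gon, circumradius r=11 (area = (8/2)·11.000²·sin(360°/8) = 342.24 mm²); Combining (union): the regions partially overlap — summed areas 652.74 mm² minus the doubly-counted overlap 192.10 mm² gives 460.64 mm² — area = 460.64 mm²; the cube at (9.5, 9.5) (footprint 18.5×5.5) is included at this height (area 101.75 mm²); After the difference (first − rest): starting from that combined region (460.64 mm²), the 18.5×5.5 cube at (9.5, 9.5) partially overlaps it — only the 61.60 mm² overlap (of its 101.75 mm²) is removed, clipping the outline — area = 399.04 mm². Overall, the cross-section is a single solid region. Net area = 399.04 mm².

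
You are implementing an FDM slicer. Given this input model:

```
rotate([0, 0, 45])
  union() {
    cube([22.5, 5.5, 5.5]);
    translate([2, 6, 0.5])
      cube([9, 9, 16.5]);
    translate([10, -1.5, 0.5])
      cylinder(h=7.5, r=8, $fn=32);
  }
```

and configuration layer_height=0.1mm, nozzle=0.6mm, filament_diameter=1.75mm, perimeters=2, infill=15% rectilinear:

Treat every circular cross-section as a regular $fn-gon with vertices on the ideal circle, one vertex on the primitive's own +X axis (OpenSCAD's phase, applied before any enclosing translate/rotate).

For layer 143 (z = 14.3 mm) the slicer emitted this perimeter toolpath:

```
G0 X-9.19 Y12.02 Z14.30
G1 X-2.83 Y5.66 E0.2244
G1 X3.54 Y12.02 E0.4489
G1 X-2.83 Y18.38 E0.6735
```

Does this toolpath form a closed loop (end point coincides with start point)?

Start point (G0): (-9.19, 12.02). End point (last G1): the path does not return to the start — open.

no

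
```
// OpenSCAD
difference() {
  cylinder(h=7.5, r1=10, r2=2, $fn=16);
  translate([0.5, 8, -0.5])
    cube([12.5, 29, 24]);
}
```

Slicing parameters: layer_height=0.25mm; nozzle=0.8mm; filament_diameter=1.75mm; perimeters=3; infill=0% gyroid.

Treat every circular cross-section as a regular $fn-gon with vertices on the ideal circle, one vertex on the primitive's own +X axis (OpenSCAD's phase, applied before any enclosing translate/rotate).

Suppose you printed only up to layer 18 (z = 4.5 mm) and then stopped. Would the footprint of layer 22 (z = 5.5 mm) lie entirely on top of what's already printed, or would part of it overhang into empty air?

entirely on top

Compare the two slices. At z = 4.5: the cone contributes a regular 16-gon of circumradius 5.200 (interpolated between r1=10 and r2=2 at t=0.600) (area = (16/2)·5.200²·sin(360°/16) = 82.78 mm²); the cube at (0.5, 8) (footprint 12.5×29) is included at this height (area 362.50 mm²); Taking the first minus the rest: starting from the cone (82.78 mm²), the 12.5×29 cube at (0.5, 8) misses the remaining region (no effect) — area = 82.78 mm². At z = 5.5: the cone contributes a regular 16-gon of circumradius 4.133 (interpolated between r1=10 and r2=2 at t=0.733) (area = (16/2)·4.133²·sin(360°/16) = 52.30 mm²); the cube at (0.5, 8) (footprint 12.5×29) is included at this height (area 362.50 mm²); Taking the first minus the rest: starting from the cone (52.30 mm²), the 12.5×29 cube at (0.5, 8) misses the remaining region (no effect) — area = 52.30 mm². Checking containment: the cross-section at z = 5.5 is a subset of the cross-section at z = 4.5.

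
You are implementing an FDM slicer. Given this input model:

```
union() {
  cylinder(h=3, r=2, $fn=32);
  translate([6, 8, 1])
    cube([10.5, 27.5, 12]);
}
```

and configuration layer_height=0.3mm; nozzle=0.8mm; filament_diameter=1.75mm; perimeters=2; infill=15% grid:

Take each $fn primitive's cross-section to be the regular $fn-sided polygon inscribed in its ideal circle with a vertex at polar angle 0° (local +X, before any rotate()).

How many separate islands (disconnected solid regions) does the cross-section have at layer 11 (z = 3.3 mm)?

1

At z = 3.3 mm: the cylinder does not reach this height (z outside [0, 3]); the cube at (6, 8) (footprint 10.5×27.5) is included at this height; Combining (union): only the 10.5×27.5 cube at (6, 8) is present, so the union is just that shape — 1 connected region. Overall, the cross-section is a single solid region. Island count = 1.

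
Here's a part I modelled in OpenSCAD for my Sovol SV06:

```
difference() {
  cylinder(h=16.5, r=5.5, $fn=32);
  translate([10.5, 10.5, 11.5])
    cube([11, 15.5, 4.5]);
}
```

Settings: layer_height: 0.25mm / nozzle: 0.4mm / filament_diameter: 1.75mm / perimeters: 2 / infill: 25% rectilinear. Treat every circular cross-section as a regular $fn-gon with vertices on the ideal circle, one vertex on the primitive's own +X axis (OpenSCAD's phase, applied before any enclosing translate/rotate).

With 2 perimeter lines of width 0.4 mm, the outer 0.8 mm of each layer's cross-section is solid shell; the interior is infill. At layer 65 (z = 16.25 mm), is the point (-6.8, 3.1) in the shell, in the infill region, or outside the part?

outside

At z = 16.25 mm: the r=5.5 cylinder gives a regular 32-gon of circumradius 5.5 (constant along its height); the cube at (10.5, 10.5) is not intersected at this z (z outside [11.5, 16]); Subtracting the remaining from the first: none of the subtracted shapes is present at this height, so the r=5.5 cylinder is unchanged — 1 connected region. Overall, the cross-section is a single solid region. The nearest boundary edge runs (-4.57, 3.06)→(-5.08, 2.10); distance from the point to it = 1.98 mm. The point is not inside any of the regions above, so it lies outside the cross-section (1.98 mm from the nearest boundary).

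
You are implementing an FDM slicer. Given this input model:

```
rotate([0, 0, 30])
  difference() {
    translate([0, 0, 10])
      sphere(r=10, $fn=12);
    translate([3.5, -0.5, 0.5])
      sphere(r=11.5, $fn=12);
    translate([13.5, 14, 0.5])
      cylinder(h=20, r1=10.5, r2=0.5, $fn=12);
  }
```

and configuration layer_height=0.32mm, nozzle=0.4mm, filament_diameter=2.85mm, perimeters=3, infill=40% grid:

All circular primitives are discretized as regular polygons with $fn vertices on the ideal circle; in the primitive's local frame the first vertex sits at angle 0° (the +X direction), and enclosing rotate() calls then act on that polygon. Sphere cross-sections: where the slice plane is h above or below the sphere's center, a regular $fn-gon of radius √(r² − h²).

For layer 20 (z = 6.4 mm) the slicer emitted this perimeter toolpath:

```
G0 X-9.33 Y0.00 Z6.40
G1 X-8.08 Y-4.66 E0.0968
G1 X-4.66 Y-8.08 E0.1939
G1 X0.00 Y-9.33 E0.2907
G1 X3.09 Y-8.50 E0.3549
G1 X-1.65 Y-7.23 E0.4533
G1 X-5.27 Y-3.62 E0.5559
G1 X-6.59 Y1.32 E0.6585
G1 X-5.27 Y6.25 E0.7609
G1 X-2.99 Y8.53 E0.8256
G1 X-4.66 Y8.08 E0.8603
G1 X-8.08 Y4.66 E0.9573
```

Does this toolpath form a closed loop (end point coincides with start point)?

no

Start point (G0): (-9.33, 0.00). End point (last G1): the path does not return to the start — open.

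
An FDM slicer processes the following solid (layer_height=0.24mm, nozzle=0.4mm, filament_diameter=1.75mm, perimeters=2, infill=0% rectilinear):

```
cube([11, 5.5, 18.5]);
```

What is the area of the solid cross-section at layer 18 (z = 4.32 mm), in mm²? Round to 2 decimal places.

60.50 mm²

At z = 4.32 mm: the 11×5.5 cube contributes its full rectangle (area 60.50 mm²). Overall, the cross-section is a single solid region. Net area = 60.50 mm².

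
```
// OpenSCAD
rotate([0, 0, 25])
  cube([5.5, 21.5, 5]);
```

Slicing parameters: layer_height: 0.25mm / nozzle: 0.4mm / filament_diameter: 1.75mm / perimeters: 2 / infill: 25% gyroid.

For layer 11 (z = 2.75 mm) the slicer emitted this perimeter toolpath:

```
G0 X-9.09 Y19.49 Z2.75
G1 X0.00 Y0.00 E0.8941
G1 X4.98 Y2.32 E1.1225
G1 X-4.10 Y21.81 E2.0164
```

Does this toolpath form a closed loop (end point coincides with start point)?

no

Start point (G0): (-9.09, 19.49). End point (last G1): the path does not return to the start — open.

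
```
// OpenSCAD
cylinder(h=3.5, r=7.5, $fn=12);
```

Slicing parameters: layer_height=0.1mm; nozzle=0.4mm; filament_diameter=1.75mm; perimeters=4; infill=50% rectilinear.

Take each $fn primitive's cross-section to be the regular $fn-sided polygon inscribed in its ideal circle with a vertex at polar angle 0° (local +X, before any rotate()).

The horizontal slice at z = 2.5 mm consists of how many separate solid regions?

1

At z = 2.5 mm: the r=7.5 cylinder gives a regular 12-gon of circumradius 7.5 (constant along its height). The result has 1 disconnected region.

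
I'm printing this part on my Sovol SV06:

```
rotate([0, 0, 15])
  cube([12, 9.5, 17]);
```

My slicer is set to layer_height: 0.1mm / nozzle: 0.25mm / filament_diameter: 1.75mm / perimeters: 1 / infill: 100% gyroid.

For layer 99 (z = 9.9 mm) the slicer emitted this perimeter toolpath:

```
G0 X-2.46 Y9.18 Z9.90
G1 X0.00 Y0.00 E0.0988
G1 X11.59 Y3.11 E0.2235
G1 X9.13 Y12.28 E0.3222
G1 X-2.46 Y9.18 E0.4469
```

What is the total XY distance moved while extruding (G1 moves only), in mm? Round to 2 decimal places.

Sum the Euclidean lengths of each G1 segment: total = 43.00 mm.

43.00 mm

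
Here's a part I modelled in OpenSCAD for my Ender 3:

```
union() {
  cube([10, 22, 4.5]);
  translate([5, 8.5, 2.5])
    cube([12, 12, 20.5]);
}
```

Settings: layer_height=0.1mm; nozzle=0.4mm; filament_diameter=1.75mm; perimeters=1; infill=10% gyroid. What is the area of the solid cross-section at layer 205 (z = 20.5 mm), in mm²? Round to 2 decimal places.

At z = 20.5 mm: the cube does not reach this height (z outside [0, 4.5]); the cube at (5, 8.5) (footprint 12×12) is included at this height (area 144.00 mm²); Taking the union: only the 12×12 cube at (5, 8.5) is present, so the union is just that shape — area = 144.00 mm². Overall, the cross-section is a single solid region. Net area = 144.00 mm².

144.00 mm²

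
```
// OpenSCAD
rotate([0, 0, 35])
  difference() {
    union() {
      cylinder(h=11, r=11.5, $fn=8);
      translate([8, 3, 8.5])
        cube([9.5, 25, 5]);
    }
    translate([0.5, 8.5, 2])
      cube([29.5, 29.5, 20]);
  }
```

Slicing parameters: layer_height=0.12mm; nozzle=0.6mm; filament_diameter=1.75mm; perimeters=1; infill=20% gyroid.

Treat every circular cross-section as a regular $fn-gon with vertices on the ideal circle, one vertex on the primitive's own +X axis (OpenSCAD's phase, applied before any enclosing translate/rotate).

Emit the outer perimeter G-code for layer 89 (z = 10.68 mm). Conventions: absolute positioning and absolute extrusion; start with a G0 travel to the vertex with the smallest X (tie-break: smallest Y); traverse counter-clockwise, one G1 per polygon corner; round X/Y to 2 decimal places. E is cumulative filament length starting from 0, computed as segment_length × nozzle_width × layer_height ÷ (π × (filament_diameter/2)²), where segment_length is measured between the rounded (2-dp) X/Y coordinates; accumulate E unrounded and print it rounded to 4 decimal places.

At z = 10.68 mm: the cylinder: section is a regular 8-gon, circumradius r=11.5; the 9.5×25 cube at (8, 3) contributes its full rectangle; Taking the union: the regions partially overlap (shared area 6.13 mm²), so overlapping operands fuse into one piece — 1 connected region; the cube at (0.5, 8.5) is present — its section is the full 29.5×29.5 rectangle; After the difference (first − rest): starting from the result so far, the 29.5×29.5 cube at (0.5, 8.5) partially overlaps it — only the 194.67 mm² overlap (of its 870.25 mm²) is removed, clipping the outline — 1 connected region; (whole slice rotated 35° about Z — lengths, areas and connectivity unchanged). The outline is a single polygon with 15 vertices. Extrusion per mm of travel: 0.6 × 0.12 / (π × 0.875²) = 0.029934. Accumulating E over each segment gives final E = 2.6800.

G0 X-11.33 Y2.00 Z10.68
G1 X-9.42 Y-6.60 E0.2637
G1 X-2.00 Y-11.33 E0.5271
G1 X6.60 Y-9.42 E0.7908
G1 X11.33 Y-2.00 E1.0542
G1 X9.42 Y6.60 E1.3179
G1 X6.68 Y8.34 E1.4151
G1 X12.61 Y12.50 E1.6319
G1 X9.46 Y17.00 E1.7963
G1 X1.68 Y11.55 E2.0807
G1 X1.86 Y11.29 E2.0902
G1 X1.06 Y11.12 E2.1146
G1 X-4.47 Y7.25 E2.3167
G1 X-6.07 Y9.54 E2.4003
G1 X-6.60 Y9.42 E2.4166
G1 X-11.33 Y2.00 E2.6800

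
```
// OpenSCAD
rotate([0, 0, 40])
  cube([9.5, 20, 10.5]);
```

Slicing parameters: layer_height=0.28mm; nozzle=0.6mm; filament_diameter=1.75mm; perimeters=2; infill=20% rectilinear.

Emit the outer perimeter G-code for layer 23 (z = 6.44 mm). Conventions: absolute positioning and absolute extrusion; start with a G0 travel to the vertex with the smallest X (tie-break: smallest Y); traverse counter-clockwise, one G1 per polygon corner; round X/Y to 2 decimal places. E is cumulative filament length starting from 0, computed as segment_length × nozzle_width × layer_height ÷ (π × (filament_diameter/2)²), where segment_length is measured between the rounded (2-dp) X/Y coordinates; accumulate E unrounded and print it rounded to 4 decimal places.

G0 X-12.86 Y15.32 Z6.44
G1 X0.00 Y0.00 E1.3971
G1 X7.28 Y6.11 E2.0609
G1 X-5.58 Y21.43 E3.4580
G1 X-12.86 Y15.32 E4.1218

At z = 6.44 mm: the 9.5×20 cube contributes its full rectangle; (whole slice rotated 40° about Z — lengths, areas and connectivity unchanged). The outline is a single polygon with 4 vertices. Extrusion per mm of travel: 0.6 × 0.28 / (π × 0.875²) = 0.069846. Accumulating E over each segment gives final E = 4.1218.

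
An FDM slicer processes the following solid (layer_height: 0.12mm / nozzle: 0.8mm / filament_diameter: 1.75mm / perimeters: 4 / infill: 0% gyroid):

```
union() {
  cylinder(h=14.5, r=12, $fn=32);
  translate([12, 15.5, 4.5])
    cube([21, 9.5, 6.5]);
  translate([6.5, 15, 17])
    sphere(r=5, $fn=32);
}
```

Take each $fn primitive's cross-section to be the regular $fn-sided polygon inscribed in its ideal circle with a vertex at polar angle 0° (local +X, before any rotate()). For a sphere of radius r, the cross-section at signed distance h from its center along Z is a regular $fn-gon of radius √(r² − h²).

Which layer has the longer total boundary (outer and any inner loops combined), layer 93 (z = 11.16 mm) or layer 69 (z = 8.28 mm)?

layer 69 (z = 8.28 mm)

Layer 93 (z = 11.16): the cylinder: section is a regular 32-gon, circumradius r=12 (perimeter = 2·32·12.000·sin(180°/32) = 75.28 mm); the cube at (12, 15.5) is absent (z outside [4.5, 11]); the sphere at (6.5, 15) does not reach this height (|z−center|=5.840 > r=5); Combining (union): only the r=12 cylinder is present, so the union is just that shape — boundary = 75.28 mm. So its perimeter = 75.28 mm. Layer 69 (z = 8.28): the r=12 cylinder gives a regular 32-gon of circumradius 12 (constant along its height) (perimeter = 2·32·12.000·sin(180°/32) = 75.28 mm); the 21×9.5 cube at (12, 15.5) contributes its full rectangle (perimeter 61.00 mm); the sphere at (6.5, 15) is not intersected at this z (|z−center|=8.720 > r=5); Combining (union): the 2 present regions are separate (no shared area or edge), so areas and boundary lengths simply add and each stays a separate island — boundary = 136.28 mm. So its perimeter = 136.28 mm. Layer 69 is larger (136.28 vs 75.28 mm).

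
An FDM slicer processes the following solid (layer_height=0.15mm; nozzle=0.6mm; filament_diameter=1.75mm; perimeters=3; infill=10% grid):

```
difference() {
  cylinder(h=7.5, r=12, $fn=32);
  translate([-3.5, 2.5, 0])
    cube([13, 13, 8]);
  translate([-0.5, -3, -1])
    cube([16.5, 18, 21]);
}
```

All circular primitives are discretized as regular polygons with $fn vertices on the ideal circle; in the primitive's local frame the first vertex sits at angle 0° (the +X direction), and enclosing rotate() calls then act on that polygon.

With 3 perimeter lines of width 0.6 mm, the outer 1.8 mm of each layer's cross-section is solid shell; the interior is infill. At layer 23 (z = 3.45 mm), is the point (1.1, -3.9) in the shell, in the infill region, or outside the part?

shell

At z = 3.45 mm: the r=12 cylinder contributes a regular 32-gon of circumradius 12; the cube at (-3.5, 2.5) (footprint 13×13) is included at this height; the cube at (-0.5, -3) is present — its section is the full 16.5×18 rectangle; Subtracting the remaining from the first: starting from the r=12 cylinder, the 13×13 cube at (-3.5, 2.5) partially overlaps it — only the 108.93 mm² overlap (of its 169.00 mm²) is removed, clipping the outline; the 16.5×18 cube at (-0.5, -3) partially overlaps it — only the 74.22 mm² overlap (of its 297.00 mm²) is removed, clipping the outline — 1 connected region. Overall, the cross-section is a single solid region. The nearest boundary edge runs (-0.50, -3.00)→(11.57, -3.00); distance from the point to it = 0.90 mm. The point is inside the cross-section, 0.90 mm from the nearest boundary — within the 1.8 mm shell band (3 × 0.6).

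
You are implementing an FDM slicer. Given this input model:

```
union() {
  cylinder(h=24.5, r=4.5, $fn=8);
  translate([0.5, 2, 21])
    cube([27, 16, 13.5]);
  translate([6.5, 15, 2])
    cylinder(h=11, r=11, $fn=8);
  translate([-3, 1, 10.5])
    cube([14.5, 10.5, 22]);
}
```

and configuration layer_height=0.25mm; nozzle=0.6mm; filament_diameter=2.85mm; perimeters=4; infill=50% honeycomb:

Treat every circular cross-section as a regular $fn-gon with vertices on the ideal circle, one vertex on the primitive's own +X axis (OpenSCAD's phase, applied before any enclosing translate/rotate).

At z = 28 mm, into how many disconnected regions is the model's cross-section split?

1

At z = 28 mm: the cylinder is absent (z outside [0, 24.5]); the cube at (0.5, 2) (footprint 27×16) is included at this height; the cylinder at (6.5, 15) is not intersected at this z (z outside [2, 13]); the 14.5×10.5 cube at (-3, 1) contributes its full rectangle; Taking the union: the regions partially overlap (shared area 104.50 mm²), so overlapping operands fuse into one piece — 1 connected region. The result has 1 disconnected region.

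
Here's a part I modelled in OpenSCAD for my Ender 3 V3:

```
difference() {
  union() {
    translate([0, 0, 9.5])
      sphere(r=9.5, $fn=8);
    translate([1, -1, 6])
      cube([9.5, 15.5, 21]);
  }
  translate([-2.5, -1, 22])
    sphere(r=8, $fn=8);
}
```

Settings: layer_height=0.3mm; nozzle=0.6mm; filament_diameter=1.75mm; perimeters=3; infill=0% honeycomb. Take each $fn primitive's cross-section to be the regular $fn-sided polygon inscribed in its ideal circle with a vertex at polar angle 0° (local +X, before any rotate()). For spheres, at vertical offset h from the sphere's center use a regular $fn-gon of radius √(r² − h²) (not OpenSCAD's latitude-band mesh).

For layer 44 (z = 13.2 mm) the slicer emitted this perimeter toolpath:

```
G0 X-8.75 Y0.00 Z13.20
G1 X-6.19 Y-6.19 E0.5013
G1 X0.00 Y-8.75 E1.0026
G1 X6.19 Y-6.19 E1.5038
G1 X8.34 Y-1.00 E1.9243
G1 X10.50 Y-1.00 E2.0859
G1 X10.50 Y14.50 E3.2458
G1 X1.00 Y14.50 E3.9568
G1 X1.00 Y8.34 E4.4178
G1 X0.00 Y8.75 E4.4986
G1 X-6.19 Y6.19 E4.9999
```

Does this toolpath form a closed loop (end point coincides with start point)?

no

Start point (G0): (-8.75, 0.00). End point (last G1): the path does not return to the start — open.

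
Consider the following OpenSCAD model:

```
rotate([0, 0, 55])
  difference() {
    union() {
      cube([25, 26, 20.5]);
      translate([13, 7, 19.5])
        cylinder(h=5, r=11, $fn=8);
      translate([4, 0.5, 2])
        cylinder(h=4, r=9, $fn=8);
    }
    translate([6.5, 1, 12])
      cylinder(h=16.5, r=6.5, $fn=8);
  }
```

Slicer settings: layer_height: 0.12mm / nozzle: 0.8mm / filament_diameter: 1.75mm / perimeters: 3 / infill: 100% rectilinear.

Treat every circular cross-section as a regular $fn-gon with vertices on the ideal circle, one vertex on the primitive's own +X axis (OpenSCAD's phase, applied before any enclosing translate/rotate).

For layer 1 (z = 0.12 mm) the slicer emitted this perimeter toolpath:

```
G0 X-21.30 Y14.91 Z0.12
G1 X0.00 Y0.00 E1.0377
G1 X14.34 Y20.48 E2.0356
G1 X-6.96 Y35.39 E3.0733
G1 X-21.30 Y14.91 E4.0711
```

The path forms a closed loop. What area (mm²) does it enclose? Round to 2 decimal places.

Apply the shoelace formula to the sequence of (X, Y) vertices; enclosed area = 650.03 mm².

650.03 mm²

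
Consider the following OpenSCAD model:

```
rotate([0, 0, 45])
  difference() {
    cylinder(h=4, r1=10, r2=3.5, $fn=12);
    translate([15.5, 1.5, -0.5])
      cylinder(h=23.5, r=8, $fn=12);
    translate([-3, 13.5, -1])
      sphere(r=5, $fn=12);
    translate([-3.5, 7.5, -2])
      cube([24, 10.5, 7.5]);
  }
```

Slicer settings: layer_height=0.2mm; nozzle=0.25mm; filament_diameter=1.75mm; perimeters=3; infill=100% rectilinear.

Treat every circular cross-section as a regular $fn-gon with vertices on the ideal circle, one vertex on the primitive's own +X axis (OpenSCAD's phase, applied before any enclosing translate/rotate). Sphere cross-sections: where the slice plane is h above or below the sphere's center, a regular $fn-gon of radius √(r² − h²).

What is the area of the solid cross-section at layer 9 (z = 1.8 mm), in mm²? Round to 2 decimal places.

At z = 1.8 mm: the cone contributes a regular 12-gon of circumradius 7.075 (interpolated between r1=10 and r2=3.5 at t=0.450) (area = (12/2)·7.075²·sin(360°/12) = 150.17 mm²); the r=8 cylinder at (15.5, 1.5) contributes a regular 12-gon of circumradius 8 (area = (12/2)·8.000²·sin(360°/12) = 192.00 mm²); the r=5 sphere at (-3, 13.5) contributes a regular 12-gon of circumradius √(5²−2.8²) = 4.142 (area = (12/2)·4.142²·sin(360°/12) = 51.48 mm²); the cube at (-3.5, 7.5) (footprint 24×10.5) is included at this height (area 252.00 mm²); After the difference (first − rest): starting from the cone (150.17 mm²), the r=8 cylinder at (15.5, 1.5) misses the remaining region (no effect); the r=5 sphere at (-3, 13.5) misses the remaining region (no effect); the 24×10.5 cube at (-3.5, 7.5) misses the remaining region (no effect) — area = 150.17 mm²; (rotated 45° about Z; rotation is an isometry so areas/perimeters/island counts are preserved). Overall, the cross-section is a single solid region. Net area = 150.17 mm².

150.17 mm²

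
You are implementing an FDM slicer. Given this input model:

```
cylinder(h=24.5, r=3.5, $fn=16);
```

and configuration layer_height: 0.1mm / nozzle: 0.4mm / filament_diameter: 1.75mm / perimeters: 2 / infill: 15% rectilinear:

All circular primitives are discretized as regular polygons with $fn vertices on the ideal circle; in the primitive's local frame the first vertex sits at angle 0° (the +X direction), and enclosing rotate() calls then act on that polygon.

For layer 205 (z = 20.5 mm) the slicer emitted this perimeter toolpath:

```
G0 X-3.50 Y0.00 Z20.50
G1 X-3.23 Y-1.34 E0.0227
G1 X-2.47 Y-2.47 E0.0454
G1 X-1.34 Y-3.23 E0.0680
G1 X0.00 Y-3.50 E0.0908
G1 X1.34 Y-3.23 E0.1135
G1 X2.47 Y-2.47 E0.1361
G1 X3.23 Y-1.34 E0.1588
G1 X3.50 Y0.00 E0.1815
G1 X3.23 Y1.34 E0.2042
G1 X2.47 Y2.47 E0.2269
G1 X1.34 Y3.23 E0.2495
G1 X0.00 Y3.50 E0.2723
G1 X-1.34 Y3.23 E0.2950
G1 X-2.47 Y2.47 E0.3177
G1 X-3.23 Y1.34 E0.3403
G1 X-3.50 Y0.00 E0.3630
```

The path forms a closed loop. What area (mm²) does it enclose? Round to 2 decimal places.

37.43 mm²

Apply the shoelace formula to the sequence of (X, Y) vertices; enclosed area = 37.43 mm².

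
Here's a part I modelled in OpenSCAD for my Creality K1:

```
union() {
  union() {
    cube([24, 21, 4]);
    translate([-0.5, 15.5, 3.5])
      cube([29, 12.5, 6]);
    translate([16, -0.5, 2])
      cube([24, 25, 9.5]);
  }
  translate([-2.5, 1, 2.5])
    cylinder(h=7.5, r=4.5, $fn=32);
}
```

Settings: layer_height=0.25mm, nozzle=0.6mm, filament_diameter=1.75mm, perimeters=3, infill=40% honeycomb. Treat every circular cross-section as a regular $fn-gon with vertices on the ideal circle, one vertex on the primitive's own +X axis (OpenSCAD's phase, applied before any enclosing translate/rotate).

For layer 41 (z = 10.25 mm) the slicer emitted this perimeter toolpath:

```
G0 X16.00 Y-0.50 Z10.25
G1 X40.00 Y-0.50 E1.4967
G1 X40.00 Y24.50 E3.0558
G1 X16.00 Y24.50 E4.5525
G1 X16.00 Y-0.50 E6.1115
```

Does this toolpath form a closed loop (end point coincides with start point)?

Start point (G0): (16.00, -0.50). End point (last G1): the path returns to the start — closed.

yes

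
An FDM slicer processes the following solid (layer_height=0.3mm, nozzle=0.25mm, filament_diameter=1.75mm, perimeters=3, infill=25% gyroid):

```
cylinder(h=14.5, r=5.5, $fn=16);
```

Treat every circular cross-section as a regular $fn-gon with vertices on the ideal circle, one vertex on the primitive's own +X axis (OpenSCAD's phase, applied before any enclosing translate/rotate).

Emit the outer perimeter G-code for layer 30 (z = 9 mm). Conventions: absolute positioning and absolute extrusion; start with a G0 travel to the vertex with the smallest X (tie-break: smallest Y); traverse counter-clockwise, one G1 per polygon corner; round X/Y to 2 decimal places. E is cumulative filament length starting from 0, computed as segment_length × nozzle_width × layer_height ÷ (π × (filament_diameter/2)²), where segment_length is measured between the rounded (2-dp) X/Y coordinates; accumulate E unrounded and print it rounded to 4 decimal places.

G0 X-5.50 Y0.00 Z9.00
G1 X-5.08 Y-2.10 E0.0668
G1 X-3.89 Y-3.89 E0.1338
G1 X-2.10 Y-5.08 E0.2008
G1 X0.00 Y-5.50 E0.2676
G1 X2.10 Y-5.08 E0.3344
G1 X3.89 Y-3.89 E0.4014
G1 X5.08 Y-2.10 E0.4684
G1 X5.50 Y0.00 E0.5352
G1 X5.08 Y2.10 E0.6020
G1 X3.89 Y3.89 E0.6690
G1 X2.10 Y5.08 E0.7360
G1 X0.00 Y5.50 E0.8028
G1 X-2.10 Y5.08 E0.8696
G1 X-3.89 Y3.89 E0.9366
G1 X-5.08 Y2.10 E1.0036
G1 X-5.50 Y0.00 E1.0704

At z = 9 mm: the r=5.5 cylinder gives a regular 16-gon of circumradius 5.5 (constant along its height). The outline is a single polygon with 16 vertices. Extrusion per mm of travel: 0.25 × 0.3 / (π × 0.875²) = 0.031181. Accumulating E over each segment gives final E = 1.0704.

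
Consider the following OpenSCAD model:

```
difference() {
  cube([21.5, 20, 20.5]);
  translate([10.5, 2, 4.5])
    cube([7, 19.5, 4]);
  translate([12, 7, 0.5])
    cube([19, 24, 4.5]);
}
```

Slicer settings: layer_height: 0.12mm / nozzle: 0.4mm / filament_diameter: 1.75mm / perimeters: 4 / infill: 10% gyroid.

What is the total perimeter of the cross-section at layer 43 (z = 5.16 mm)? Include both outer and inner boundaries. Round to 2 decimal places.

119.00 mm

At z = 5.16 mm: the cube is present — its section is the full 21.5×20 rectangle (perimeter 83.00 mm); the 7×19.5 cube at (10.5, 2) contributes its full rectangle (perimeter 53.00 mm); the cube at (12, 7) is not intersected at this z (z outside [0.5, 5]); After the difference (first − rest): starting from the 21.5×20 cube, the 7×19.5 cube at (10.5, 2) partially overlaps it — only the 126.00 mm² overlap (of its 136.50 mm²) is removed, clipping the outline — boundary = 119.00 mm. Overall, the cross-section is a single solid region. Total boundary length (outer) = 119.00 mm.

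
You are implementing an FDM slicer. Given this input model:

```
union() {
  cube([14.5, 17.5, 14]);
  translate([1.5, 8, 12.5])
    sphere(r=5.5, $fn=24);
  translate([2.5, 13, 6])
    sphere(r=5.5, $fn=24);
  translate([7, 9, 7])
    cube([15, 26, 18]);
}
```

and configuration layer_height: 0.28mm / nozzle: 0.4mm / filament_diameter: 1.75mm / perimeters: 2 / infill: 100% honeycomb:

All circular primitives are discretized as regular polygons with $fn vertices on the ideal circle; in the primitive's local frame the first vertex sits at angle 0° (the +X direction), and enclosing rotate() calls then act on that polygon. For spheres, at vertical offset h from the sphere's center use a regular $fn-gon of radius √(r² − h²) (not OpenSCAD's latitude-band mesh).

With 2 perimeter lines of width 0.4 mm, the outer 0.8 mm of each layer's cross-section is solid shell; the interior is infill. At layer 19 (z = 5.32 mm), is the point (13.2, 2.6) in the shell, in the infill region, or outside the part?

infill

At z = 5.32 mm: the 14.5×17.5 cube contributes its full rectangle; the sphere at (1.5, 8) is not intersected at this z (|z−center|=7.180 > r=5.5); the sphere at (2.5, 13): section is a regular 24-gon, circumradius = √(r²−h²) = √(5.5²−0.68²) = 5.458; the cube at (7, 9) is absent (z outside [7, 25]); Merging all regions: the regions partially overlap (shared area 68.66 mm²), so overlapping operands fuse into one piece — 1 connected region. Overall, the cross-section is a single solid region. The nearest boundary edge runs (14.50, 17.50)→(14.50, 0.00); distance from the point to it = 1.30 mm. The point is inside the cross-section and 1.30 mm from the nearest boundary — more than the 0.8 mm shell width (2 × 0.4), so it's in the infill interior.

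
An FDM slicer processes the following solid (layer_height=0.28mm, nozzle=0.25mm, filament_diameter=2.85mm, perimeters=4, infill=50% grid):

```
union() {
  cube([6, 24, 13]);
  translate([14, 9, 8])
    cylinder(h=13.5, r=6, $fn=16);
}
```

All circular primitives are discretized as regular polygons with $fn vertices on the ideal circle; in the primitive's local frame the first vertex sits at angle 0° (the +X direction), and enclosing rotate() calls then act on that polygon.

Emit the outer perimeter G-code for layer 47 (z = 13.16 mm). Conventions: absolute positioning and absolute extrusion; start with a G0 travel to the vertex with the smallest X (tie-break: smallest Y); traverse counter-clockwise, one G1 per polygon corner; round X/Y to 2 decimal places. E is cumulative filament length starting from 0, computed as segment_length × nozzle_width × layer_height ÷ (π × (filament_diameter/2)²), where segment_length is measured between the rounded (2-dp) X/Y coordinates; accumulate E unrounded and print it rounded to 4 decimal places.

G0 X8.00 Y9.00 Z13.16
G1 X8.46 Y6.70 E0.0257
G1 X9.76 Y4.76 E0.0514
G1 X11.70 Y3.46 E0.0770
G1 X14.00 Y3.00 E0.1027
G1 X16.30 Y3.46 E0.1285
G1 X18.24 Y4.76 E0.1541
G1 X19.54 Y6.70 E0.1797
G1 X20.00 Y9.00 E0.2054
G1 X19.54 Y11.30 E0.2312
G1 X18.24 Y13.24 E0.2568
G1 X16.30 Y14.54 E0.2824
G1 X14.00 Y15.00 E0.3082
G1 X11.70 Y14.54 E0.3339
G1 X9.76 Y13.24 E0.3595
G1 X8.46 Y11.30 E0.3852
G1 X8.00 Y9.00 E0.4109

At z = 13.16 mm: the cube is not intersected at this z (z outside [0, 13]); the r=6 cylinder at (14, 9) contributes a regular 16-gon of circumradius 6; Merging all regions: only the r=6 cylinder at (14, 9) is present, so the union is just that shape — 1 connected region. The outline is a single polygon with 16 vertices. Extrusion per mm of travel: 0.25 × 0.28 / (π × 1.425²) = 0.010973. Accumulating E over each segment gives final E = 0.4109.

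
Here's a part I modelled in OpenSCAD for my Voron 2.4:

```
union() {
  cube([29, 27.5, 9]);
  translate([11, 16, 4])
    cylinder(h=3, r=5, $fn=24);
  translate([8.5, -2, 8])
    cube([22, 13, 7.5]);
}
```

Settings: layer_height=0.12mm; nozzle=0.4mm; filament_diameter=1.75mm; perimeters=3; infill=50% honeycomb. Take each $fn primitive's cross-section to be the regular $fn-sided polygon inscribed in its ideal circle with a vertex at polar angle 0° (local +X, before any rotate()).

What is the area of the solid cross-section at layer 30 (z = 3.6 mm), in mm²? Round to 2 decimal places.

797.50 mm²

At z = 3.6 mm: the 29×27.5 cube contributes its full rectangle (area 797.50 mm²); the cylinder at (11, 16) is not intersected at this z (z outside [4, 7]); the cube at (8.5, -2) is absent (z outside [8, 15.5]); Taking the union: only the 29×27.5 cube is present, so the union is just that shape — area = 797.50 mm². Overall, the cross-section is a single solid region. Net area = 797.50 mm².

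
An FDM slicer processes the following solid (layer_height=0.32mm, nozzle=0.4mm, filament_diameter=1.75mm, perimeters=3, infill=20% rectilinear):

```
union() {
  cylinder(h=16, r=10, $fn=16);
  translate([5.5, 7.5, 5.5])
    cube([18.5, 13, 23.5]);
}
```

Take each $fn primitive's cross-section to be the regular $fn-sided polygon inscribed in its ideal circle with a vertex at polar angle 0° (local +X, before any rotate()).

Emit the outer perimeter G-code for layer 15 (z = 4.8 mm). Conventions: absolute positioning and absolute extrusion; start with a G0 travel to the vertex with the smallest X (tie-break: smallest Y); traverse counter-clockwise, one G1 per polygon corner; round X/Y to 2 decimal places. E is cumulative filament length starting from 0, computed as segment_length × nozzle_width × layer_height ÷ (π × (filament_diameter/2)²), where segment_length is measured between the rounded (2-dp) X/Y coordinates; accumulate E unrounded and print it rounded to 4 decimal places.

G0 X-10.00 Y0.00 Z4.80
G1 X-9.24 Y-3.83 E0.2078
G1 X-7.07 Y-7.07 E0.4153
G1 X-3.83 Y-9.24 E0.6228
G1 X0.00 Y-10.00 E0.8306
G1 X3.83 Y-9.24 E1.0384
G1 X7.07 Y-7.07 E1.2459
G1 X9.24 Y-3.83 E1.4535
G1 X10.00 Y0.00 E1.6612
G1 X9.24 Y3.83 E1.8690
G1 X7.07 Y7.07 E2.0766
G1 X3.83 Y9.24 E2.2841
G1 X0.00 Y10.00 E2.4919
G1 X-3.83 Y9.24 E2.6997
G1 X-7.07 Y7.07 E2.9072
G1 X-9.24 Y3.83 E3.1147
G1 X-10.00 Y0.00 E3.3225

At z = 4.8 mm: the r=10 cylinder gives a regular 16-gon of circumradius 10 (constant along its height); the cube at (5.5, 7.5) does not reach this height (z outside [5.5, 29]); Combining (union): only the r=10 cylinder is present, so the union is just that shape — 1 connected region. The outline is a single polygon with 16 vertices. Extrusion per mm of travel: 0.4 × 0.32 / (π × 0.875²) = 0.053216. Accumulating E over each segment gives final E = 3.3225.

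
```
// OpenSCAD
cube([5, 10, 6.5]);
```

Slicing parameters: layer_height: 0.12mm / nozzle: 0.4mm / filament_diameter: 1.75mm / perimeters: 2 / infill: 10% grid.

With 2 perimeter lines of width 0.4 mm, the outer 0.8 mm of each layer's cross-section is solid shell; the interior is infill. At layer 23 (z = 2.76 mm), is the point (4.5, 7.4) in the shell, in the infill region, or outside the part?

At z = 2.76 mm: the cube (footprint 5×10) is included at this height. Overall, the cross-section is a single solid region. The nearest boundary edge runs (5.00, 0.00)→(5.00, 10.00); distance from the point to it = 0.50 mm. The point is inside the cross-section, 0.50 mm from the nearest boundary — within the 0.8 mm shell band (2 × 0.4).

shell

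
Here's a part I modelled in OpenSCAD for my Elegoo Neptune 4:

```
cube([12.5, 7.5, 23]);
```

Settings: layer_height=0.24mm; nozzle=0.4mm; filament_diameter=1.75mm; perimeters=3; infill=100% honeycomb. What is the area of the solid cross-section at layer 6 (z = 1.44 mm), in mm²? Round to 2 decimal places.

93.75 mm²

At z = 1.44 mm: the 12.5×7.5 cube contributes its full rectangle (area 93.75 mm²). Overall, the cross-section is a single solid region. Net area = 93.75 mm².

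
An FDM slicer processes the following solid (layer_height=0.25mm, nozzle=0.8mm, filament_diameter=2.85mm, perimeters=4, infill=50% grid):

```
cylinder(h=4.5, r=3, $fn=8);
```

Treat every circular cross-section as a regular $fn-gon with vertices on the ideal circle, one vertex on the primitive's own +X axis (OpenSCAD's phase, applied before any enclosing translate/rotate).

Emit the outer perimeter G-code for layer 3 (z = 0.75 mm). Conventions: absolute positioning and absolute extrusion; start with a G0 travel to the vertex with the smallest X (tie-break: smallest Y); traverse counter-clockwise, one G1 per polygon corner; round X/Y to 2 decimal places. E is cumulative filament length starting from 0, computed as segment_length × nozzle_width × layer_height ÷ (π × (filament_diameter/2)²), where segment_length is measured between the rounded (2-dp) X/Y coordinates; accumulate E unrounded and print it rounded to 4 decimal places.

At z = 0.75 mm: the r=3 cylinder gives a regular 8-gon of circumradius 3 (constant along its height). The outline is a single polygon with 8 vertices. Extrusion per mm of travel: 0.8 × 0.25 / (π × 1.425²) = 0.031351. Accumulating E over each segment gives final E = 0.5757.

G0 X-3.00 Y0.00 Z0.75
G1 X-2.12 Y-2.12 E0.0720
G1 X0.00 Y-3.00 E0.1439
G1 X2.12 Y-2.12 E0.2159
G1 X3.00 Y0.00 E0.2879
G1 X2.12 Y2.12 E0.3598
G1 X0.00 Y3.00 E0.4318
G1 X-2.12 Y2.12 E0.5037
G1 X-3.00 Y0.00 E0.5757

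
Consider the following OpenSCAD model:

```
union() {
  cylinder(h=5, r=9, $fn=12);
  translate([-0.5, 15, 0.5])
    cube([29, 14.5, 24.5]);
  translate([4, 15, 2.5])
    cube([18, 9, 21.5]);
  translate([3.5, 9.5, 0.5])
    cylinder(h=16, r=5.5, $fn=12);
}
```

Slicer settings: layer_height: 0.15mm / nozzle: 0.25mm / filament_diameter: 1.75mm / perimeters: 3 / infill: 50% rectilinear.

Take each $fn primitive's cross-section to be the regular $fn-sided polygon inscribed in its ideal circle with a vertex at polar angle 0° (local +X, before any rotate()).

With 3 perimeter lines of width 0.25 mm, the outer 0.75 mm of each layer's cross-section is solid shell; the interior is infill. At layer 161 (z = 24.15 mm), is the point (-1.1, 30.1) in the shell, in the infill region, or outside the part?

outside

At z = 24.15 mm: the cylinder does not reach this height (z outside [0, 5]); the cube at (-0.5, 15) (footprint 29×14.5) is included at this height; the cube at (4, 15) does not reach this height (z outside [2.5, 24]); the cylinder at (3.5, 9.5) is absent (z outside [0.5, 16.5]); Taking the union: only the 29×14.5 cube at (-0.5, 15) is present, so the union is just that shape — 1 connected region. Overall, the cross-section is a single solid region. The nearest boundary edge runs (28.50, 29.50)→(-0.50, 29.50); distance from the point to it = 0.85 mm. The point is not inside any of the regions above, so it lies outside the cross-section (0.85 mm from the nearest boundary).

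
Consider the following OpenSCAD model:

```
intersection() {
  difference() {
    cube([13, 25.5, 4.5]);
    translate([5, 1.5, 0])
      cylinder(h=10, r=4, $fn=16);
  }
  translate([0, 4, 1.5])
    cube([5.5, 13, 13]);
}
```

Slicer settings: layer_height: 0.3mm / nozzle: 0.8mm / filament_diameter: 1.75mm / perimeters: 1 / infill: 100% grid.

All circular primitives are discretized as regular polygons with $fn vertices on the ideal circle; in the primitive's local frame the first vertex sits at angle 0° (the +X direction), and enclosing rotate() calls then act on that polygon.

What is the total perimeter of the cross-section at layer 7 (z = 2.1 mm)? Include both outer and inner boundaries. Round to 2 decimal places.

36.08 mm

At z = 2.1 mm: the cube (footprint 13×25.5) is included at this height (perimeter 77.00 mm); the r=4 cylinder at (5, 1.5) contributes a regular 16-gon of circumradius 4 (perimeter = 2·16·4.000·sin(180°/16) = 24.97 mm); After the difference (first − rest): starting from the 13×25.5 cube, the r=4 cylinder at (5, 1.5) partially overlaps it — only the 36.04 mm² overlap (of its 48.98 mm²) is removed, clipping the outline — boundary = 85.14 mm; the 5.5×13 cube at (0, 4) contributes its full rectangle (perimeter 37.00 mm); After intersecting: the 5.5×13 cube at (0, 4) partially overlaps the result so far; clipping to the common part keeps 67.69 mm² — boundary = 36.08 mm. Overall, the cross-section is a single solid region. Total boundary length (outer) = 36.08 mm.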